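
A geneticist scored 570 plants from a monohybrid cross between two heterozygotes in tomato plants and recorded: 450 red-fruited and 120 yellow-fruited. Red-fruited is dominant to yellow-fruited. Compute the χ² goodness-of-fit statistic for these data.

For a monohybrid cross between heterozygotes with complete dominance, the expected phenotypic ratio is 3:1.
The 3:1 ratio has 4 parts, so with N = 570 the expected counts are:
  red-fruited: 570 × 3/4 = 427.5
  yellow-fruited: 570 × 1/4 = 142.5
χ² = Σ (O − E)² / E
  red-fruited: (450 − 427.5)² / 427.5 = 1.1842
  yellow-fruited: (120 − 142.5)² / 142.5 = 3.5526
χ² = 1.1842 + 3.5526 = 4.7368 ≈ 4.737

4.737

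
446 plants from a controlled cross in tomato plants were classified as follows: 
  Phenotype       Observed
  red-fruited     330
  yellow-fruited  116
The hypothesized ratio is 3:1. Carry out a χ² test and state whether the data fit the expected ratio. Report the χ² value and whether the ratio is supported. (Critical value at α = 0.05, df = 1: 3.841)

0.242; consistent

The 3:1 ratio has 4 parts, so with N = 446 the expected counts are:
  red-fruited: 446 × 3/4 = 334.5
  yellow-fruited: 446 × 1/4 = 111.5
χ² = Σ (O − E)² / E
  red-fruited: (330 − 334.5)² / 334.5 = 0.0605
  yellow-fruited: (116 − 111.5)² / 111.5 = 0.1816
χ² = 0.0605 + 0.1816 = 0.2421 ≈ 0.242
Degrees of freedom = 2 − 1 = 1; critical value at α = 0.05 is 3.841.
Since 0.242 < 3.841, we fail to reject the null hypothesis — the data are consistent with the 3:1 ratio.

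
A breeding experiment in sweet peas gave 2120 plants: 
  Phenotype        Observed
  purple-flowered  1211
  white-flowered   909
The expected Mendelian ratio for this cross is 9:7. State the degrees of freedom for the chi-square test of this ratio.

1

A goodness-of-fit test with 2 phenotype classes has df = 2 − 1 = 1.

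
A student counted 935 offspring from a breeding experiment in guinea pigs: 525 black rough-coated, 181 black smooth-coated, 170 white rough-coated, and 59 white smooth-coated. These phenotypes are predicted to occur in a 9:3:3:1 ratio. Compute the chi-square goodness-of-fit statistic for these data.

0.353

Expected counts for N = 935 under a 9:3:3:1 ratio (total parts = 16):
  black rough-coated: 935 × 9/16 = 525.9375
  black smooth-coated: 935 × 3/16 = 175.3125
  white rough-coated: 935 × 3/16 = 175.3125
  white smooth-coated: 935 × 1/16 = 58.4375
χ² = Σ (O − E)² / E
  black rough-coated: (525 − 525.9375)² / 525.9375 = 0.0017
  black smooth-coated: (181 − 175.3125)² / 175.3125 = 0.1845
  white rough-coated: (170 − 175.3125)² / 175.3125 = 0.1610
  white smooth-coated: (59 − 58.4375)² / 58.4375 = 0.0054
χ² = 0.0017 + 0.1845 + 0.1610 + 0.0054 = 0.3526 ≈ 0.353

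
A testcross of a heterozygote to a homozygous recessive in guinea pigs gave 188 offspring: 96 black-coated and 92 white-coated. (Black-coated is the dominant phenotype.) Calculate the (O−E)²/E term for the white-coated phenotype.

0.043

A testcross of a heterozygote (Aa × aa) gives a 1:1 phenotypic ratio.
Expected counts for N = 188 under a 1:1 ratio (total parts = 2):
  black-coated: 188 × 1/2 = 94
  white-coated: 188 × 1/2 = 94
Contribution of white-coated: (92 − 94)² / 94 = 0.0426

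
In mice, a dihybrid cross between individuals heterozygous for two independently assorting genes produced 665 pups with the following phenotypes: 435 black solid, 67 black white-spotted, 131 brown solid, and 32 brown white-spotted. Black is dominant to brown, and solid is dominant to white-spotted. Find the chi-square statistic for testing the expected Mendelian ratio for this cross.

39.136

A dihybrid F₂ with independent assortment and complete dominance at both loci gives a 9:3:3:1 phenotypic ratio.
Expected counts for N = 665 under a 9:3:3:1 ratio (total parts = 16):
  black solid: 665 × 9/16 = 374.0625
  black white-spotted: 665 × 3/16 = 124.6875
  brown solid: 665 × 3/16 = 124.6875
  brown white-spotted: 665 × 1/16 = 41.5625
χ² = Σ (O − E)² / E
  black solid: (435 − 374.0625)² / 374.0625 = 9.9272
  black white-spotted: (67 − 124.6875)² / 124.6875 = 26.6895
  brown solid: (131 − 124.6875)² / 124.6875 = 0.3196
  brown white-spotted: (32 − 41.5625)² / 41.5625 = 2.2001
χ² = 9.9272 + 26.6895 + 0.3196 + 2.2001 = 39.1364 ≈ 39.136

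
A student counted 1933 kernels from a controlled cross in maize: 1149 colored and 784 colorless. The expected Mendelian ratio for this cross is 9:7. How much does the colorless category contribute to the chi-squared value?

4.500

Total ratio parts = 16. Expected numbers out of 1933:
  colored: 1933 × 9/16 = 1087.3125
  colorless: 1933 × 7/16 = 845.6875
Contribution of colorless: (784 − 845.6875)² / 845.6875 = 4.4997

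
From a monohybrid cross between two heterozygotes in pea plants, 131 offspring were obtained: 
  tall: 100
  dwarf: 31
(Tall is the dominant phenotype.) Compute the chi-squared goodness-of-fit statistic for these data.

0.125

For a monohybrid cross between heterozygotes with complete dominance, the expected phenotypic ratio is 3:1.
The 3:1 ratio has 4 parts, so with N = 131 the expected counts are:
  tall: 131 × 3/4 = 98.25
  dwarf: 131 × 1/4 = 32.75
χ² = Σ (O − E)² / E
  tall: (100 − 98.25)² / 98.25 = 0.0312
  dwarf: (31 − 32.75)² / 32.75 = 0.0935
χ² = 0.0312 + 0.0935 = 0.1247 ≈ 0.125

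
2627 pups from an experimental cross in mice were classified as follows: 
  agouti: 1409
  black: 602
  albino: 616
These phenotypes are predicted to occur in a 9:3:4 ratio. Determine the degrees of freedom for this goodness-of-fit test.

2

A goodness-of-fit test with 3 phenotype classes has df = 3 − 1 = 2.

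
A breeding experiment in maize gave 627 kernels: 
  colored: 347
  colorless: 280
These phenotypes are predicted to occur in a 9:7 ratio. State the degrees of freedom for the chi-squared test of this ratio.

1

A goodness-of-fit test with 2 phenotype classes has df = 2 − 1 = 1.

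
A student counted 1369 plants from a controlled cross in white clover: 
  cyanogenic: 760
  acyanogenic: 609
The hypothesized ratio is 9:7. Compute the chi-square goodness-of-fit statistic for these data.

Expected counts for N = 1369 under a 9:7 ratio (total parts = 16):
  cyanogenic: 1369 × 9/16 = 770.0625
  acyanogenic: 1369 × 7/16 = 598.9375
χ² = Σ (O − E)² / E
  cyanogenic: (760 − 770.0625)² / 770.0625 = 0.1315
  acyanogenic: (609 − 598.9375)² / 598.9375 = 0.1691
χ² = 0.1315 + 0.1691 = 0.3006 ≈ 0.301

0.301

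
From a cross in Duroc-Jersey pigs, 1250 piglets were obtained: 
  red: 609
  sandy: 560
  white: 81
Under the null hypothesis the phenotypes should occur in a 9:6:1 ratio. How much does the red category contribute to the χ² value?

Under the 9:6:1 hypothesis (Σ ratio = 16, N = 1250):
  red: 1250 × 9/16 = 703.125
  sandy: 1250 × 6/16 = 468.75
  white: 1250 × 1/16 = 78.125
Contribution of red: (609 − 703.125)² / 703.125 = 12.6002

12.600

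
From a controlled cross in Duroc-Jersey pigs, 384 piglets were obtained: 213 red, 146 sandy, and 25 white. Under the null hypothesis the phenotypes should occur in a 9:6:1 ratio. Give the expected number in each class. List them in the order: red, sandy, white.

Expected counts for N = 384 under a 9:6:1 ratio (total parts = 16):
  red: 384 × 9/16 = 216
  sandy: 384 × 6/16 = 144
  white: 384 × 1/16 = 24

216, 144, 24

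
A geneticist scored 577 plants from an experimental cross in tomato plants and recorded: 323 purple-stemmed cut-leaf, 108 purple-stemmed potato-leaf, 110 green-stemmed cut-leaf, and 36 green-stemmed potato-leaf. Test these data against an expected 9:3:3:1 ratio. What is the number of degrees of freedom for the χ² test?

A goodness-of-fit test with 4 phenotype classes has df = 4 − 1 = 3.

3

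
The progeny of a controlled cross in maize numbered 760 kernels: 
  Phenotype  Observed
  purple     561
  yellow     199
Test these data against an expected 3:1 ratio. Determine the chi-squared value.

Under the 3:1 hypothesis (Σ ratio = 4, N = 760):
  purple: 760 × 3/4 = 570
  yellow: 760 × 1/4 = 190
χ² = Σ (O − E)² / E
  purple: (561 − 570)² / 570 = 0.1421
  yellow: (199 − 190)² / 190 = 0.4263
χ² = 0.1421 + 0.4263 = 0.5684 ≈ 0.568

0.568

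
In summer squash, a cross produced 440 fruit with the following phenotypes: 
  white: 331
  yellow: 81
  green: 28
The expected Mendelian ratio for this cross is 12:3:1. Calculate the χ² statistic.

0.039

The 12:3:1 ratio has 16 parts, so with N = 440 the expected counts are:
  white: 440 × 12/16 = 330
  yellow: 440 × 3/16 = 82.5
  green: 440 × 1/16 = 27.5
χ² = Σ (O − E)² / E
  white: (331 − 330)² / 330 = 0.0030
  yellow: (81 − 82.5)² / 82.5 = 0.0273
  green: (28 − 27.5)² / 27.5 = 0.0091
χ² = 0.0030 + 0.0273 + 0.0091 = 0.0394 ≈ 0.039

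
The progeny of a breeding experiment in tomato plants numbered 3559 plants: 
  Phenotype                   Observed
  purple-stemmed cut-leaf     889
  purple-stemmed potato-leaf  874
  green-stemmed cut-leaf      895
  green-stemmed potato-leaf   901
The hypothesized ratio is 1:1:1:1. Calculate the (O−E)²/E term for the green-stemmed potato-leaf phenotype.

The 1:1:1:1 ratio has 4 parts, so with N = 3559 the expected counts are:
  purple-stemmed cut-leaf: 3559 × 1/4 = 889.75
  purple-stemmed potato-leaf: 3559 × 1/4 = 889.75
  green-stemmed cut-leaf: 3559 × 1/4 = 889.75
  green-stemmed potato-leaf: 3559 × 1/4 = 889.75
Contribution of green-stemmed potato-leaf: (901 − 889.75)² / 889.75 = 0.1422

0.142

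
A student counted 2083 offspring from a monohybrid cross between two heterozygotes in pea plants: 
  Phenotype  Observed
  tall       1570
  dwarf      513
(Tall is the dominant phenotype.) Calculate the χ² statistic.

0.154

For a monohybrid cross between heterozygotes with complete dominance, the expected phenotypic ratio is 3:1.
Expected counts for N = 2083 under a 3:1 ratio (total parts = 4):
  tall: 2083 × 3/4 = 1562.25
  dwarf: 2083 × 1/4 = 520.75
χ² = Σ (O − E)² / E
  tall: (1570 − 1562.25)² / 1562.25 = 0.0384
  dwarf: (513 − 520.75)² / 520.75 = 0.1153
χ² = 0.0384 + 0.1153 = 0.1537 ≈ 0.154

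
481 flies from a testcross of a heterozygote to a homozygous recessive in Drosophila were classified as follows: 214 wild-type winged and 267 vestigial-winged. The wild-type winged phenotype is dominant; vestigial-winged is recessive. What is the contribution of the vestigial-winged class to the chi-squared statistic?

2.920

A testcross of a heterozygote (Aa × aa) gives a 1:1 phenotypic ratio.
Under the 1:1 hypothesis (Σ ratio = 2, N = 481):
  wild-type winged: 481 × 1/2 = 240.5
  vestigial-winged: 481 × 1/2 = 240.5
Contribution of vestigial-winged: (267 − 240.5)² / 240.5 = 2.9200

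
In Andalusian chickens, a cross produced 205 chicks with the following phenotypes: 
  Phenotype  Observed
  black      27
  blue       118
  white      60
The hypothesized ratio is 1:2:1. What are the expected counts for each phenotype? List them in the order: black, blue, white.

Under the 1:2:1 hypothesis (Σ ratio = 4, N = 205):
  black: 205 × 1/4 = 51.25
  blue: 205 × 2/4 = 102.5
  white: 205 × 1/4 = 51.25

51.25, 102.5, 51.25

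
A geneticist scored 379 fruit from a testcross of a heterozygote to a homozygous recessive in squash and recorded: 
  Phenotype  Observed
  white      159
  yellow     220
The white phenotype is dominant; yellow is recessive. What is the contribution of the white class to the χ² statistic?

4.909

A testcross of a heterozygote (Aa × aa) gives a 1:1 phenotypic ratio.
Under the 1:1 hypothesis (Σ ratio = 2, N = 379):
  white: 379 × 1/2 = 189.5
  yellow: 379 × 1/2 = 189.5
Contribution of white: (159 − 189.5)² / 189.5 = 4.9090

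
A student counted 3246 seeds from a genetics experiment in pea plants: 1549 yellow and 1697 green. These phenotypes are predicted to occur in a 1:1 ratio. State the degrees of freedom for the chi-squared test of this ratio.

A goodness-of-fit test with 2 phenotype classes has df = 2 − 1 = 1.

1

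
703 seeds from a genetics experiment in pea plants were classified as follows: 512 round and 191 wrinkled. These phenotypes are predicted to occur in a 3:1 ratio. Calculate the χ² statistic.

1.764

The 3:1 ratio has 4 parts, so with N = 703 the expected counts are:
  round: 703 × 3/4 = 527.25
  wrinkled: 703 × 1/4 = 175.75
χ² = Σ (O − E)² / E
  round: (512 − 527.25)² / 527.25 = 0.4411
  wrinkled: (191 − 175.75)² / 175.75 = 1.3233
χ² = 0.4411 + 1.3233 = 1.7644 ≈ 1.764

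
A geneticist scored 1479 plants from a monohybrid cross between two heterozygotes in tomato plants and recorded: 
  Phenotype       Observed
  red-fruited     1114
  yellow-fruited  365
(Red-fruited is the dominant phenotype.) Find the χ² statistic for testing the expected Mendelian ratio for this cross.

0.081

For a monohybrid cross between heterozygotes with complete dominance, the expected phenotypic ratio is 3:1.
Expected counts for N = 1479 under a 3:1 ratio (total parts = 4):
  red-fruited: 1479 × 3/4 = 1109.25
  yellow-fruited: 1479 × 1/4 = 369.75
χ² = Σ (O − E)² / E
  red-fruited: (1114 − 1109.25)² / 1109.25 = 0.0203
  yellow-fruited: (365 − 369.75)² / 369.75 = 0.0610
χ² = 0.0203 + 0.0610 = 0.0813 ≈ 0.081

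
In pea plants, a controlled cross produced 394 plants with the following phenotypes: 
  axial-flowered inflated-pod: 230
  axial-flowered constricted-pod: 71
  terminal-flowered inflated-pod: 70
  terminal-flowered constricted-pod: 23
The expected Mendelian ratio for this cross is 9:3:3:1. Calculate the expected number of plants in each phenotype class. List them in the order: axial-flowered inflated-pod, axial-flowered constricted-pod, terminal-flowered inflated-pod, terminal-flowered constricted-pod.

Under the 9:3:3:1 hypothesis (Σ ratio = 16, N = 394):
  axial-flowered inflated-pod: 394 × 9/16 = 221.625
  axial-flowered constricted-pod: 394 × 3/16 = 73.875
  terminal-flowered inflated-pod: 394 × 3/16 = 73.875
  terminal-flowered constricted-pod: 394 × 1/16 = 24.625

221.625, 73.875, 73.875, 24.625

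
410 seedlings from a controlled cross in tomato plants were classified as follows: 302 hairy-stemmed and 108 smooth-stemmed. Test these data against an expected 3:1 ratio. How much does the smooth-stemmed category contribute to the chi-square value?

0.295

Total ratio parts = 4. Expected numbers out of 410:
  hairy-stemmed: 410 × 3/4 = 307.5
  smooth-stemmed: 410 × 1/4 = 102.5
Contribution of smooth-stemmed: (108 − 102.5)² / 102.5 = 0.2951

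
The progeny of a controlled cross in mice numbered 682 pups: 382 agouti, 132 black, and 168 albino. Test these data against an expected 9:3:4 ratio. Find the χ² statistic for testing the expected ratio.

0.177

Under the 9:3:4 hypothesis (Σ ratio = 16, N = 682):
  agouti: 682 × 9/16 = 383.625
  black: 682 × 3/16 = 127.875
  albino: 682 × 4/16 = 170.5
χ² = Σ (O − E)² / E
  agouti: (382 − 383.625)² / 383.625 = 0.0069
  black: (132 − 127.875)² / 127.875 = 0.1331
  albino: (168 − 170.5)² / 170.5 = 0.0367
χ² = 0.0069 + 0.1331 + 0.0367 = 0.1767 ≈ 0.177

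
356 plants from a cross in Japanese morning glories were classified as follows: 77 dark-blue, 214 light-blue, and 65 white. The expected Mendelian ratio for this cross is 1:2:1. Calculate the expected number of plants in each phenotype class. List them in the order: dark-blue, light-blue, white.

Total ratio parts = 4. Expected numbers out of 356:
  dark-blue: 356 × 1/4 = 89
  light-blue: 356 × 2/4 = 178
  white: 356 × 1/4 = 89

89, 178, 89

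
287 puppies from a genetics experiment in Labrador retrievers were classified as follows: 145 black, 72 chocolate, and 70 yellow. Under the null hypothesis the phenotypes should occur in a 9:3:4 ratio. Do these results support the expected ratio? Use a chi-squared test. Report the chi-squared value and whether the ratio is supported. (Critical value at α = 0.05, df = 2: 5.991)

Expected counts for N = 287 under a 9:3:4 ratio (total parts = 16):
  black: 287 × 9/16 = 161.4375
  chocolate: 287 × 3/16 = 53.8125
  yellow: 287 × 4/16 = 71.75
χ² = Σ (O − E)² / E
  black: (145 − 161.4375)² / 161.4375 = 1.6737
  chocolate: (72 − 53.8125)² / 53.8125 = 6.1470
  yellow: (70 − 71.75)² / 71.75 = 0.0427
χ² = 1.6737 + 6.1470 + 0.0427 = 7.8634 ≈ 7.863
Degrees of freedom = 3 − 1 = 2; critical value at α = 0.05 is 5.991.
Since 7.863 > 5.991, we reject the null hypothesis — the data do not fit the 9:3:4 ratio.

7.863; not consistent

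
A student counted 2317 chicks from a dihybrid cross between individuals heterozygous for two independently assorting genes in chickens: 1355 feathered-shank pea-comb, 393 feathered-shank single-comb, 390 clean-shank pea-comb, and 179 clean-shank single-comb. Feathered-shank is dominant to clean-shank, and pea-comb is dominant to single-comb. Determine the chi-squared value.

A dihybrid F₂ with independent assortment and complete dominance at both loci gives a 9:3:3:1 phenotypic ratio.
Under the 9:3:3:1 hypothesis (Σ ratio = 16, N = 2317):
  feathered-shank pea-comb: 2317 × 9/16 = 1303.3125
  feathered-shank single-comb: 2317 × 3/16 = 434.4375
  clean-shank pea-comb: 2317 × 3/16 = 434.4375
  clean-shank single-comb: 2317 × 1/16 = 144.8125
χ² = Σ (O − E)² / E
  feathered-shank pea-comb: (1355 − 1303.3125)² / 1303.3125 = 2.0499
  feathered-shank single-comb: (393 − 434.4375)² / 434.4375 = 3.9524
  clean-shank pea-comb: (390 − 434.4375)² / 434.4375 = 4.5454
  clean-shank single-comb: (179 − 144.8125)² / 144.8125 = 8.0710
χ² = 2.0499 + 3.9524 + 4.5454 + 8.0710 = 18.6187 ≈ 18.619

18.619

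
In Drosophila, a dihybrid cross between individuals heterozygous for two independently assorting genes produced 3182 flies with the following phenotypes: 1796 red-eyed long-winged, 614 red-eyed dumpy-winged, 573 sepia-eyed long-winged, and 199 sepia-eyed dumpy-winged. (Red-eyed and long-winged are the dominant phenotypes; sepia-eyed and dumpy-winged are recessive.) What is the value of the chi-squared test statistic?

A dihybrid F₂ with independent assortment and complete dominance at both loci gives a 9:3:3:1 phenotypic ratio.
Total ratio parts = 16. Expected numbers out of 3182:
  red-eyed long-winged: 3182 × 9/16 = 1789.875
  red-eyed dumpy-winged: 3182 × 3/16 = 596.625
  sepia-eyed long-winged: 3182 × 3/16 = 596.625
  sepia-eyed dumpy-winged: 3182 × 1/16 = 198.875
χ² = Σ (O − E)² / E
  red-eyed long-winged: (1796 − 1789.875)² / 1789.875 = 0.0210
  red-eyed dumpy-winged: (614 − 596.625)² / 596.625 = 0.5060
  sepia-eyed long-winged: (573 − 596.625)² / 596.625 = 0.9355
  sepia-eyed dumpy-winged: (199 − 198.875)² / 198.875 = 0.0001
χ² = 0.0210 + 0.5060 + 0.9355 + 0.0001 = 1.4626 ≈ 1.463

1.463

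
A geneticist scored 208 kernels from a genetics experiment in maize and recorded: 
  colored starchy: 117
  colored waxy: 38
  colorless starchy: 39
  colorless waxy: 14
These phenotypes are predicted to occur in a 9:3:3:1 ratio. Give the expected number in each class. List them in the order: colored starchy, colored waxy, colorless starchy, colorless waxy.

Total ratio parts = 16. Expected numbers out of 208:
  colored starchy: 208 × 9/16 = 117
  colored waxy: 208 × 3/16 = 39
  colorless starchy: 208 × 3/16 = 39
  colorless waxy: 208 × 1/16 = 13

117, 39, 39, 13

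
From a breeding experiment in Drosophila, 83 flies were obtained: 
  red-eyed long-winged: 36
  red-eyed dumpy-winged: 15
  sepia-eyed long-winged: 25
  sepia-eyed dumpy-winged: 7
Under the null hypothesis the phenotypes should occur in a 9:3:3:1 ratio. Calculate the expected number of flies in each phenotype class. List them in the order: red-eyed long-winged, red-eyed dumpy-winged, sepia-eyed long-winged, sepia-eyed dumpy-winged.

46.6875, 15.5625, 15.5625, 5.1875

The 9:3:3:1 ratio has 16 parts, so with N = 83 the expected counts are:
  red-eyed long-winged: 83 × 9/16 = 46.6875
  red-eyed dumpy-winged: 83 × 3/16 = 15.5625
  sepia-eyed long-winged: 83 × 3/16 = 15.5625
  sepia-eyed dumpy-winged: 83 × 1/16 = 5.1875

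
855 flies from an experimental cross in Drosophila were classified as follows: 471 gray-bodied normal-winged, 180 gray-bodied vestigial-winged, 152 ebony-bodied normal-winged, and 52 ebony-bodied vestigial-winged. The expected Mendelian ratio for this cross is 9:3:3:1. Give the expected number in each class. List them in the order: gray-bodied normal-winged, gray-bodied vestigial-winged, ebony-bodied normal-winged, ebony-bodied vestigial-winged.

480.9375, 160.3125, 160.3125, 53.4375

Under the 9:3:3:1 hypothesis (Σ ratio = 16, N = 855):
  gray-bodied normal-winged: 855 × 9/16 = 480.9375
  gray-bodied vestigial-winged: 855 × 3/16 = 160.3125
  ebony-bodied normal-winged: 855 × 3/16 = 160.3125
  ebony-bodied vestigial-winged: 855 × 1/16 = 53.4375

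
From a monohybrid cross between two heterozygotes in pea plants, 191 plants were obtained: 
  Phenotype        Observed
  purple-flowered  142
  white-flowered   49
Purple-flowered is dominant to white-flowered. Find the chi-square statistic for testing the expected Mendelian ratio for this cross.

For a monohybrid cross between heterozygotes with complete dominance, the expected phenotypic ratio is 3:1.
Expected counts for N = 191 under a 3:1 ratio (total parts = 4):
  purple-flowered: 191 × 3/4 = 143.25
  white-flowered: 191 × 1/4 = 47.75
χ² = Σ (O − E)² / E
  purple-flowered: (142 − 143.25)² / 143.25 = 0.0109
  white-flowered: (49 − 47.75)² / 47.75 = 0.0327
χ² = 0.0109 + 0.0327 = 0.0436 ≈ 0.044

0.044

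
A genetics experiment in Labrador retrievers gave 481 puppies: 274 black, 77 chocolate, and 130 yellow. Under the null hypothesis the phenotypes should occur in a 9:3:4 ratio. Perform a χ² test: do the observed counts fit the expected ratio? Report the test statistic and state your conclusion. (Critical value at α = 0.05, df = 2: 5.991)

Expected counts for N = 481 under a 9:3:4 ratio (total parts = 16):
  black: 481 × 9/16 = 270.5625
  chocolate: 481 × 3/16 = 90.1875
  yellow: 481 × 4/16 = 120.25
χ² = Σ (O − E)² / E
  black: (274 − 270.5625)² / 270.5625 = 0.0437
  chocolate: (77 − 90.1875)² / 90.1875 = 1.9283
  yellow: (130 − 120.25)² / 120.25 = 0.7905
χ² = 0.0437 + 1.9283 + 0.7905 = 2.7625 ≈ 2.763
Degrees of freedom = 3 − 1 = 2; critical value at α = 0.05 is 5.991.
Since 2.763 < 5.991, we fail to reject the null hypothesis — the data are consistent with the 9:3:4 ratio.

2.763; consistent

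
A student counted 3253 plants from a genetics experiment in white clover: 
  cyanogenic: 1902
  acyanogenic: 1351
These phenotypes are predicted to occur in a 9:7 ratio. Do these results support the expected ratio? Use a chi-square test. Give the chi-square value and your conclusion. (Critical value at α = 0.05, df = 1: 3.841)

6.509; not consistent

Total ratio parts = 16. Expected numbers out of 3253:
  cyanogenic: 3253 × 9/16 = 1829.8125
  acyanogenic: 3253 × 7/16 = 1423.1875
χ² = Σ (O − E)² / E
  cyanogenic: (1902 − 1829.8125)² / 1829.8125 = 2.8479
  acyanogenic: (1351 − 1423.1875)² / 1423.1875 = 3.6615
χ² = 2.8479 + 3.6615 = 6.5094 ≈ 6.509
Degrees of freedom = 2 − 1 = 1; critical value at α = 0.05 is 3.841.
Since 6.509 > 3.841, we reject the null hypothesis — the data do not fit the 9:7 ratio.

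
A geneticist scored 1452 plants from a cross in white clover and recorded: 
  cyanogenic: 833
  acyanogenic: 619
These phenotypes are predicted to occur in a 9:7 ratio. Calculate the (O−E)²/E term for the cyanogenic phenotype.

0.323

Expected counts for N = 1452 under a 9:7 ratio (total parts = 16):
  cyanogenic: 1452 × 9/16 = 816.75
  acyanogenic: 1452 × 7/16 = 635.25
Contribution of cyanogenic: (833 − 816.75)² / 816.75 = 0.3233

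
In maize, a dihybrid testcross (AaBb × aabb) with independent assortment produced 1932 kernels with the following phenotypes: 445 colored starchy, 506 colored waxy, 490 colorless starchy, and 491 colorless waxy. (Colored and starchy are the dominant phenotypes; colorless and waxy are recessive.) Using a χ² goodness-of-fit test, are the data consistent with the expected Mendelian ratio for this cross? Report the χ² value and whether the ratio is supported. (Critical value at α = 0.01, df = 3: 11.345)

4.319; consistent

A dihybrid testcross with independent assortment gives a 1:1:1:1 ratio.
Expected counts for N = 1932 under a 1:1:1:1 ratio (total parts = 4):
  colored starchy: 1932 × 1/4 = 483
  colored waxy: 1932 × 1/4 = 483
  colorless starchy: 1932 × 1/4 = 483
  colorless waxy: 1932 × 1/4 = 483
χ² = Σ (O − E)² / E
  colored starchy: (445 − 483)² / 483 = 2.9896
  colored waxy: (506 − 483)² / 483 = 1.0952
  colorless starchy: (490 − 483)² / 483 = 0.1014
  colorless waxy: (491 − 483)² / 483 = 0.1325
χ² = 2.9896 + 1.0952 + 0.1014 + 0.1325 = 4.3187 ≈ 4.319
Degrees of freedom = 4 − 1 = 3; critical value at α = 0.01 is 11.345.
Since 4.319 < 11.345, we fail to reject the null hypothesis — the data are consistent with the 1:1:1:1 ratio.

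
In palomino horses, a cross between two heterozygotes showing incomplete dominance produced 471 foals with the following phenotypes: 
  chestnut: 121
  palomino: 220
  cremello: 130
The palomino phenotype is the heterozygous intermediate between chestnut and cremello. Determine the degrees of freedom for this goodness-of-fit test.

With incomplete dominance, a heterozygote × heterozygote cross gives a 1:2:1 phenotypic ratio.
A goodness-of-fit test with 3 phenotype classes has df = 3 − 1 = 2.

2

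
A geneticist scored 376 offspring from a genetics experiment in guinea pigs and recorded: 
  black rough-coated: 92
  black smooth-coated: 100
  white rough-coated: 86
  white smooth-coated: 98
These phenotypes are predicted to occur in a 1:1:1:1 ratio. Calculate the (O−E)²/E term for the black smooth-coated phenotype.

The 1:1:1:1 ratio has 4 parts, so with N = 376 the expected counts are:
  black rough-coated: 376 × 1/4 = 94
  black smooth-coated: 376 × 1/4 = 94
  white rough-coated: 376 × 1/4 = 94
  white smooth-coated: 376 × 1/4 = 94
Contribution of black smooth-coated: (100 − 94)² / 94 = 0.3830

0.383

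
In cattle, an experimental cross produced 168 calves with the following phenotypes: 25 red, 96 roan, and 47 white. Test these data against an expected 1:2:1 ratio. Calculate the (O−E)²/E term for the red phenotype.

The 1:2:1 ratio has 4 parts, so with N = 168 the expected counts are:
  red: 168 × 1/4 = 42
  roan: 168 × 2/4 = 84
  white: 168 × 1/4 = 42
Contribution of red: (25 − 42)² / 42 = 6.8810

6.881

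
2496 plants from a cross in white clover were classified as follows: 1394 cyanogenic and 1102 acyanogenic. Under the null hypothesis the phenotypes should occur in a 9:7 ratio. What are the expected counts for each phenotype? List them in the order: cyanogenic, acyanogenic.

Total ratio parts = 16. Expected numbers out of 2496:
  cyanogenic: 2496 × 9/16 = 1404
  acyanogenic: 2496 × 7/16 = 1092

1404, 1092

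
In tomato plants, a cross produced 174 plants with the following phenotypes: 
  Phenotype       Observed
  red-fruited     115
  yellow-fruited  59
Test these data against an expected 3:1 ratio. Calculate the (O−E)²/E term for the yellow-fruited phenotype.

Under the 3:1 hypothesis (Σ ratio = 4, N = 174):
  red-fruited: 174 × 3/4 = 130.5
  yellow-fruited: 174 × 1/4 = 43.5
Contribution of yellow-fruited: (59 − 43.5)² / 43.5 = 5.5230

5.523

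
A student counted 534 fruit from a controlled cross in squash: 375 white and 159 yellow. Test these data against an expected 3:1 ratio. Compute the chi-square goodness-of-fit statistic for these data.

6.494

Under the 3:1 hypothesis (Σ ratio = 4, N = 534):
  white: 534 × 3/4 = 400.5
  yellow: 534 × 1/4 = 133.5
χ² = Σ (O − E)² / E
  white: (375 − 400.5)² / 400.5 = 1.6236
  yellow: (159 − 133.5)² / 133.5 = 4.8708
χ² = 1.6236 + 4.8708 = 6.4944 ≈ 6.494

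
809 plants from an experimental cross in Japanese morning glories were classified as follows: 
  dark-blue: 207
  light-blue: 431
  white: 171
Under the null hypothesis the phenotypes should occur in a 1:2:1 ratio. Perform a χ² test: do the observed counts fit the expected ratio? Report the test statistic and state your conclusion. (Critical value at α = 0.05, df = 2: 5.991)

The 1:2:1 ratio has 4 parts, so with N = 809 the expected counts are:
  dark-blue: 809 × 1/4 = 202.25
  light-blue: 809 × 2/4 = 404.5
  white: 809 × 1/4 = 202.25
χ² = Σ (O − E)² / E
  dark-blue: (207 − 202.25)² / 202.25 = 0.1116
  light-blue: (431 − 404.5)² / 404.5 = 1.7361
  white: (171 − 202.25)² / 202.25 = 4.8285
χ² = 0.1116 + 1.7361 + 4.8285 = 6.6762 ≈ 6.676
Degrees of freedom = 3 − 1 = 2; critical value at α = 0.05 is 5.991.
Since 6.676 > 5.991, we reject the null hypothesis — the data do not fit the 1:2:1 ratio.

6.676; not consistent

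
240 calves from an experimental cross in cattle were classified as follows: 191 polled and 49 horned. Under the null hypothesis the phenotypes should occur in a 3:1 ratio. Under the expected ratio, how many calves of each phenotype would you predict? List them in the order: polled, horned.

180, 60

Under the 3:1 hypothesis (Σ ratio = 4, N = 240):
  polled: 240 × 3/4 = 180
  horned: 240 × 1/4 = 60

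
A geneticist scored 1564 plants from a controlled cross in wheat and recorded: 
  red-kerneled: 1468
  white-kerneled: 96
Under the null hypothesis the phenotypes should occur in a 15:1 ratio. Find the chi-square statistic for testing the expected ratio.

Expected counts for N = 1564 under a 15:1 ratio (total parts = 16):
  red-kerneled: 1564 × 15/16 = 1466.25
  white-kerneled: 1564 × 1/16 = 97.75
χ² = Σ (O − E)² / E
  red-kerneled: (1468 − 1466.25)² / 1466.25 = 0.0021
  white-kerneled: (96 − 97.75)² / 97.75 = 0.0313
χ² = 0.0021 + 0.0313 = 0.0334 ≈ 0.033

0.033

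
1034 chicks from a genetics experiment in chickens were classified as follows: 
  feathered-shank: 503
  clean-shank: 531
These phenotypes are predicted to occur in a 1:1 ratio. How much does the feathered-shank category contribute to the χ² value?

Expected counts for N = 1034 under a 1:1 ratio (total parts = 2):
  feathered-shank: 1034 × 1/2 = 517
  clean-shank: 1034 × 1/2 = 517
Contribution of feathered-shank: (503 − 517)² / 517 = 0.3791

0.379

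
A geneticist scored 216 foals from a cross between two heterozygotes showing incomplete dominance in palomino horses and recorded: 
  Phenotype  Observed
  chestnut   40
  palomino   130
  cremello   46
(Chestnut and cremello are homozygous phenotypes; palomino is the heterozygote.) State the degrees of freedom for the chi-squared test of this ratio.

2

With incomplete dominance, a heterozygote × heterozygote cross gives a 1:2:1 phenotypic ratio.
A goodness-of-fit test with 3 phenotype classes has df = 3 − 1 = 2.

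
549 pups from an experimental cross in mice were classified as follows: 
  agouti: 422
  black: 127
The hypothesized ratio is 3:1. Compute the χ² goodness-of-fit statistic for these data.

1.021

Under the 3:1 hypothesis (Σ ratio = 4, N = 549):
  agouti: 549 × 3/4 = 411.75
  black: 549 × 1/4 = 137.25
χ² = Σ (O − E)² / E
  agouti: (422 − 411.75)² / 411.75 = 0.2552
  black: (127 − 137.25)² / 137.25 = 0.7655
χ² = 0.2552 + 0.7655 = 1.0207 ≈ 1.021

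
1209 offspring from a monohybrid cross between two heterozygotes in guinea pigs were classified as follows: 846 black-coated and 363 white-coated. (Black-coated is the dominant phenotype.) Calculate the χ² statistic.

For a monohybrid cross between heterozygotes with complete dominance, the expected phenotypic ratio is 3:1.
Under the 3:1 hypothesis (Σ ratio = 4, N = 1209):
  black-coated: 1209 × 3/4 = 906.75
  white-coated: 1209 × 1/4 = 302.25
χ² = Σ (O − E)² / E
  black-coated: (846 − 906.75)² / 906.75 = 4.0701
  white-coated: (363 − 302.25)² / 302.25 = 12.2103
χ² = 4.0701 + 12.2103 = 16.2804 ≈ 16.280

16.280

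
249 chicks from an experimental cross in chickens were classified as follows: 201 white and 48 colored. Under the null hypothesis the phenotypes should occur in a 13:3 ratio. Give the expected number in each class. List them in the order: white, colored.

Total ratio parts = 16. Expected numbers out of 249:
  white: 249 × 13/16 = 202.3125
  colored: 249 × 3/16 = 46.6875

202.3125, 46.6875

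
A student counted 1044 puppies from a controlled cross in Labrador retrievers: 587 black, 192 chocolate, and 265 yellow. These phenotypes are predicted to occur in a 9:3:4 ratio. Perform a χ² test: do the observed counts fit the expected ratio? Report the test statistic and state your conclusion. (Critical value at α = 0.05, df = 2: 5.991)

0.133; consistent

Under the 9:3:4 hypothesis (Σ ratio = 16, N = 1044):
  black: 1044 × 9/16 = 587.25
  chocolate: 1044 × 3/16 = 195.75
  yellow: 1044 × 4/16 = 261
χ² = Σ (O − E)² / E
  black: (587 − 587.25)² / 587.25 = 0.0001
  chocolate: (192 − 195.75)² / 195.75 = 0.0718
  yellow: (265 − 261)² / 261 = 0.0613
χ² = 0.0001 + 0.0718 + 0.0613 = 0.1332 ≈ 0.133
Degrees of freedom = 3 − 1 = 2; critical value at α = 0.05 is 5.991.
Since 0.133 < 5.991, we fail to reject the null hypothesis — the data are consistent with the 9:3:4 ratio.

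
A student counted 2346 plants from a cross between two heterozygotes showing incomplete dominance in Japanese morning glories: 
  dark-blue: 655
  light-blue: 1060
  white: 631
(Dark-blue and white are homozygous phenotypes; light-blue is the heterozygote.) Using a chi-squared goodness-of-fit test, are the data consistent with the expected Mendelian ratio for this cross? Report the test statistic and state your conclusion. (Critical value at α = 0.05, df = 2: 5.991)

22.263; not consistent

With incomplete dominance, a heterozygote × heterozygote cross gives a 1:2:1 phenotypic ratio.
Expected counts for N = 2346 under a 1:2:1 ratio (total parts = 4):
  dark-blue: 2346 × 1/4 = 586.5
  light-blue: 2346 × 2/4 = 1173
  white: 2346 × 1/4 = 586.5
χ² = Σ (O − E)² / E
  dark-blue: (655 − 586.5)² / 586.5 = 8.0004
  light-blue: (1060 − 1173)² / 1173 = 10.8858
  white: (631 − 586.5)² / 586.5 = 3.3764
χ² = 8.0004 + 10.8858 + 3.3764 = 22.2626 ≈ 22.263
Degrees of freedom = 3 − 1 = 2; critical value at α = 0.05 is 5.991.
Since 22.263 > 5.991, we reject the null hypothesis — the data do not fit the 1:2:1 ratio.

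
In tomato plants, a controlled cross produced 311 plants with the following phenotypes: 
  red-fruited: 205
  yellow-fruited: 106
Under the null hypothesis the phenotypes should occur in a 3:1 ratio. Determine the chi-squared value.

13.686

Under the 3:1 hypothesis (Σ ratio = 4, N = 311):
  red-fruited: 311 × 3/4 = 233.25
  yellow-fruited: 311 × 1/4 = 77.75
χ² = Σ (O − E)² / E
  red-fruited: (205 − 233.25)² / 233.25 = 3.4215
  yellow-fruited: (106 − 77.75)² / 77.75 = 10.2645
χ² = 3.4215 + 10.2645 = 13.686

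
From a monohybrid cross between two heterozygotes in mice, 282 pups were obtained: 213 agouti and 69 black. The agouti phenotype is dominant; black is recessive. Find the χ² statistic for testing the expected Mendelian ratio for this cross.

0.043

For a monohybrid cross between heterozygotes with complete dominance, the expected phenotypic ratio is 3:1.
Total ratio parts = 4. Expected numbers out of 282:
  agouti: 282 × 3/4 = 211.5
  black: 282 × 1/4 = 70.5
χ² = Σ (O − E)² / E
  agouti: (213 − 211.5)² / 211.5 = 0.0106
  black: (69 − 70.5)² / 70.5 = 0.0319
χ² = 0.0106 + 0.0319 = 0.0425 ≈ 0.043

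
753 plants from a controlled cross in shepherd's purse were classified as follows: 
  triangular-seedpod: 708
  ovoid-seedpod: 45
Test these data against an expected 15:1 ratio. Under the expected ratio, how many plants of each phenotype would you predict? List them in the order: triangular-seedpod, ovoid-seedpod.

705.9375, 47.0625

Expected counts for N = 753 under a 15:1 ratio (total parts = 16):
  triangular-seedpod: 753 × 15/16 = 705.9375
  ovoid-seedpod: 753 × 1/16 = 47.0625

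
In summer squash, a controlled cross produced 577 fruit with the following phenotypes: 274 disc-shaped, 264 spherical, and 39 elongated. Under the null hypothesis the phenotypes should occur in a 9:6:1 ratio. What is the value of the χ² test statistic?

Total ratio parts = 16. Expected numbers out of 577:
  disc-shaped: 577 × 9/16 = 324.5625
  spherical: 577 × 6/16 = 216.375
  elongated: 577 × 1/16 = 36.0625
χ² = Σ (O − E)² / E
  disc-shaped: (274 − 324.5625)² / 324.5625 = 7.8770
  spherical: (264 − 216.375)² / 216.375 = 10.4825
  elongated: (39 − 36.0625)² / 36.0625 = 0.2393
χ² = 7.8770 + 10.4825 + 0.2393 = 18.5988 ≈ 18.599

18.599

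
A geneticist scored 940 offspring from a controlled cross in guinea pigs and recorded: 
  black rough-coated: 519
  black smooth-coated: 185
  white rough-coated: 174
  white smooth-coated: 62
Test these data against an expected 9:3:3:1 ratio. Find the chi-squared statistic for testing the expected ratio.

Expected counts for N = 940 under a 9:3:3:1 ratio (total parts = 16):
  black rough-coated: 940 × 9/16 = 528.75
  black smooth-coated: 940 × 3/16 = 176.25
  white rough-coated: 940 × 3/16 = 176.25
  white smooth-coated: 940 × 1/16 = 58.75
χ² = Σ (O − E)² / E
  black rough-coated: (519 − 528.75)² / 528.75 = 0.1798
  black smooth-coated: (185 − 176.25)² / 176.25 = 0.4344
  white rough-coated: (174 − 176.25)² / 176.25 = 0.0287
  white smooth-coated: (62 − 58.75)² / 58.75 = 0.1798
χ² = 0.1798 + 0.4344 + 0.0287 + 0.1798 = 0.8227 ≈ 0.823

0.823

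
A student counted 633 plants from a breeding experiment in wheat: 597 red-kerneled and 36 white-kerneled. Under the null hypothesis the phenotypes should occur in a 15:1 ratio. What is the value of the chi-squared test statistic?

Under the 15:1 hypothesis (Σ ratio = 16, N = 633):
  red-kerneled: 633 × 15/16 = 593.4375
  white-kerneled: 633 × 1/16 = 39.5625
χ² = Σ (O − E)² / E
  red-kerneled: (597 − 593.4375)² / 593.4375 = 0.0214
  white-kerneled: (36 − 39.5625)² / 39.5625 = 0.3208
χ² = 0.0214 + 0.3208 = 0.3422 ≈ 0.342

0.342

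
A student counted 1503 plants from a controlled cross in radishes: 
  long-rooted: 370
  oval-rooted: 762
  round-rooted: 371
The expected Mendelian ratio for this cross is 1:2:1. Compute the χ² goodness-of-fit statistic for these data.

0.295

Under the 1:2:1 hypothesis (Σ ratio = 4, N = 1503):
  long-rooted: 1503 × 1/4 = 375.75
  oval-rooted: 1503 × 2/4 = 751.5
  round-rooted: 1503 × 1/4 = 375.75
χ² = Σ (O − E)² / E
  long-rooted: (370 − 375.75)² / 375.75 = 0.0880
  oval-rooted: (762 − 751.5)² / 751.5 = 0.1467
  round-rooted: (371 − 375.75)² / 375.75 = 0.0600
χ² = 0.0880 + 0.1467 + 0.0600 = 0.2947 ≈ 0.295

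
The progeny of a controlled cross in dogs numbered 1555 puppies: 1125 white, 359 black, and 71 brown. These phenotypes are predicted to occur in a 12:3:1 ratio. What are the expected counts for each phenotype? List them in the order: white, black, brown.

1166.25, 291.5625, 97.1875

Expected counts for N = 1555 under a 12:3:1 ratio (total parts = 16):
  white: 1555 × 12/16 = 1166.25
  black: 1555 × 3/16 = 291.5625
  brown: 1555 × 1/16 = 97.1875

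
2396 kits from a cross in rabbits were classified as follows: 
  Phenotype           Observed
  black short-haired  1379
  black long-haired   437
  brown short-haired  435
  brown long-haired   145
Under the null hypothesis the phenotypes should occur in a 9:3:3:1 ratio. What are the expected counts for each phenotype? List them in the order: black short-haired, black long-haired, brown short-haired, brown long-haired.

1347.75, 449.25, 449.25, 149.75

Expected counts for N = 2396 under a 9:3:3:1 ratio (total parts = 16):
  black short-haired: 2396 × 9/16 = 1347.75
  black long-haired: 2396 × 3/16 = 449.25
  brown short-haired: 2396 × 3/16 = 449.25
  brown long-haired: 2396 × 1/16 = 149.75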